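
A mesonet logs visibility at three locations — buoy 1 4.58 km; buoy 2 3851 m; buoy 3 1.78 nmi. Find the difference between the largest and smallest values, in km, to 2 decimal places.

1.28 km

buoy 2: 3851 m = 3.8510 km.
buoy 3: 1.78 nmi = 3.2966 km.
Spread: 4.5800 − 3.2966 = 1.28 km.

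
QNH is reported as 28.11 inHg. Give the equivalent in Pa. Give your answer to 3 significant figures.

1 inHg = 3386.39 Pa, so 28.11 × 3386.39 = 95200 Pa.

95200 Pa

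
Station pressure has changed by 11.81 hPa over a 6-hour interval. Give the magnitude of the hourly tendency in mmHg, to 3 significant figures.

11.81 hPa / 6 h × 0.750062 mmHg/hPa = 1.48 mmHg/h.

1.48 mmHg per hour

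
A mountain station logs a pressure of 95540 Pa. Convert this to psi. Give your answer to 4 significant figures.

13.86 psi

1 Pa = 0.000145038 psi, so 95540 × 0.000145038 = 13.86 psi.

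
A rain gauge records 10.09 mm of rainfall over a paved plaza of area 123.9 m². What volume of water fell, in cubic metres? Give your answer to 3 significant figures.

1 mm over 1 m² is 1 L, so volume = 10.09 × 123.9 = 1250.151 L = 1.25 m³.

1.25 cubic metres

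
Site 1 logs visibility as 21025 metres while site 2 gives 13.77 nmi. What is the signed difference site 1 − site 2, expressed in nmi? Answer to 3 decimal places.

site 1: 21025 m = 11.35259 nmi.
Difference: 11.35259 − 13.77000 = -2.417 nmi.

-2.417 nmi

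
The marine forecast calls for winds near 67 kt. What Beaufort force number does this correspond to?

67 kt lies in the Beaufort 12 band (hurricane force, ≥64 kt).

Beaufort force 12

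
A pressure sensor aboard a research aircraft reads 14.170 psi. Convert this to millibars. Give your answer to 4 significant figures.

1 psi = 68.9476 mb, so 14.170 × 68.9476 = 977.0 mb.

977.0 mb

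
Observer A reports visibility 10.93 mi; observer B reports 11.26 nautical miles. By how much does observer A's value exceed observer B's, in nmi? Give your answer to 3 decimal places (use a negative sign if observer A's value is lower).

observer A: 10.93 SM = 9.49791 nmi.
Difference: 9.49791 − 11.26000 = -1.762 nmi.

-1.762 nmi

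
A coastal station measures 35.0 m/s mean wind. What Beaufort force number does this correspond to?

Beaufort force 12

35.0 m/s lies in the Beaufort 12 band (hurricane force, ≥32.7 m/s).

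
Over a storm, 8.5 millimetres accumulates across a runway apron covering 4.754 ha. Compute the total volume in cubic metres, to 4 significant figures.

Area: 4.754 ha = 47540 m².
1 mm over 1 m² is 1 L, so volume = 8.5 × 47540 = 404090 L = 404.1 m³.

404.1 cubic metres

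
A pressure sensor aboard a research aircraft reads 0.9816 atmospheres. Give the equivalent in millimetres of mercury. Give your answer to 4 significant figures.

1 atm = 760 mmHg, so 0.9816 × 760 = 746.0 mmHg.

746.0 mmHg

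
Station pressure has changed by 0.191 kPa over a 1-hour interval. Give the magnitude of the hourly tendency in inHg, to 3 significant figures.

0.0564 inHg per hour

0.191 kPa / 1 h × 0.2953 inHg/kPa = 0.0564 inHg/h.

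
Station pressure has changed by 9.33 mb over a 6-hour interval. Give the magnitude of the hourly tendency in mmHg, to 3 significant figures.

1.17 mmHg per hour

9.33 mb / 6 h × 0.750062 mmHg/mb = 1.17 mmHg/h.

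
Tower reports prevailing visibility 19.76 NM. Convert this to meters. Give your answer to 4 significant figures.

1 nmi = 1852 m, so 19.76 × 1852 = 36600 m.

36600 m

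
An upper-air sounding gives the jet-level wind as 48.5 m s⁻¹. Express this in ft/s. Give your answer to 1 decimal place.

1 m/s = 3.28084 ft/s, so 48.5 × 3.28084 = 159.1 ft/s.

159.1 ft/s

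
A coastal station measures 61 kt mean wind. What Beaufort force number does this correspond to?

61 kt lies in the Beaufort 11 band (violent storm, 56–63 kt).

Beaufort force 11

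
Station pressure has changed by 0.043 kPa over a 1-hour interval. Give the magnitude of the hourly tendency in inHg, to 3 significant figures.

0.0127 inHg per hour

0.043 kPa / 1 h × 0.2953 inHg/kPa = 0.0127 inHg/h.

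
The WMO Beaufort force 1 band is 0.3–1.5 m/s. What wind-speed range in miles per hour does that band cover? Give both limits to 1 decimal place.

0.7 to 3.4 mph

0.3–1.5 m/s × 2.237 = 0.7–3.4 mph.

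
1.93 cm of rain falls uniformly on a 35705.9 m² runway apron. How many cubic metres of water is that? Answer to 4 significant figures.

689.1 cubic metres

Depth: 1.93 cm × 10 = 19.3 mm.
1 mm over 1 m² is 1 L, so volume = 19.3 × 35705.9 = 689123.87 L = 689.1 m³.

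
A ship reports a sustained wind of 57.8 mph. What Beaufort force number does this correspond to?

Beaufort force 10

57.8 mph = 25.8 m/s, which is Beaufort 10 (storm, 24.5–28.4 m/s).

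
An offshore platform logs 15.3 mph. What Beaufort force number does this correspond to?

Beaufort force 4

15.3 mph = 6.8 m/s, which is Beaufort 4 (moderate breeze, 5.5–7.9 m/s).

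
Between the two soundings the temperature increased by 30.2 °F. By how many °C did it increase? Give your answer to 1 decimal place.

Converting a difference, only the 9/5 scale factor applies: Δ°C = 30.2 × 0.5556 = 16.8 °C.

16.8 °C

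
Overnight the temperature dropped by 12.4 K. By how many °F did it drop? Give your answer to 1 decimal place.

For a temperature change the 32° offset cancels: Δ°F = 12.4 × 1.8 = 22.3 °F.

22.3 °F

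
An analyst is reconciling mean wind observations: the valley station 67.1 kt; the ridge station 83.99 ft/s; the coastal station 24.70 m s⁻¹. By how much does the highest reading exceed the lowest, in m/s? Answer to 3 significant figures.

the valley station: 67.1 kt = 34.5192 m/s.
the ridge station: 83.99 ft/s = 25.6002 m/s.
Spread: 34.5192 − 24.7000 = 9.82 m/s.

9.82 m/s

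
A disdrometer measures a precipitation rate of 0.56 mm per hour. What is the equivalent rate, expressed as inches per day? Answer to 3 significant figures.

0.56 mm/hour × 0.0393701 in/mm × 24 hour/day = 0.529 in/day.

0.529 in/day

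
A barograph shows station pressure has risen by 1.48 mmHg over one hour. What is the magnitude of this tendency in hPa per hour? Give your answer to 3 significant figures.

1.97 hPa per hour

1.48 mmHg / 1 h × 1.33322 hPa/mmHg = 1.97 hPa/h.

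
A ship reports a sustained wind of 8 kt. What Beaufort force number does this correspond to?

8 kt lies in the Beaufort 3 band (gentle breeze, 7–10 kt).

Beaufort force 3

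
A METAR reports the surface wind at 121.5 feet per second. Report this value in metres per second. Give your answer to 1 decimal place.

1 ft/s = 0.3048 m/s, so 121.5 × 0.3048 = 37.0 m/s.

37.0 m/s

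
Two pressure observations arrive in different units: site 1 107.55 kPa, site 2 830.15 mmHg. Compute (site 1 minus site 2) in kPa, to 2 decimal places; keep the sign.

site 2: 830.15 mmHg = 110.6776 kPa.
Difference: 107.5500 − 110.6776 = -3.13 kPa.

-3.13 kPa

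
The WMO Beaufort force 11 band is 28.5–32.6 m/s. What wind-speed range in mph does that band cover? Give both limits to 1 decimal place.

28.5–32.6 m/s × 2.237 = 63.8–72.9 mph.

63.8 to 72.9 mph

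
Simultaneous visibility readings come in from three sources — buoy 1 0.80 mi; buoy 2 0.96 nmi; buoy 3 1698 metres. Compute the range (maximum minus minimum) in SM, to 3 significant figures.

0.305 SM

buoy 2: 0.96 nmi = 1.10475 SM.
buoy 3: 1698 m = 1.05509 SM.
Spread: 1.10475 − 0.80000 = 0.305 SM.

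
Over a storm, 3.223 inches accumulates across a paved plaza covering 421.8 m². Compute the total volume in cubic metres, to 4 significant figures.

Depth: 3.223 in × 25.4 = 81.8642 mm.
1 mm over 1 m² is 1 L, so volume = 81.8642 × 421.8 = 34530.32 L = 34.53 m³.

34.53 cubic metres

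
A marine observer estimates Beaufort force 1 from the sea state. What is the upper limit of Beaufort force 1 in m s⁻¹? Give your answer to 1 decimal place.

1.5 m/s

Beaufort 1 (light air) spans 0.3–1.5 m/s.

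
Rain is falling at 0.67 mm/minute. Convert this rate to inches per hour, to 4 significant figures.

1.583 in/hour

0.67 mm/minute × 0.0393701 in/mm × 60 minute/hour = 1.583 in/hour.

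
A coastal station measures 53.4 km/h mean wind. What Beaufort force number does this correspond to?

Beaufort force 7

53.4 km/h = 14.8 m/s, which is Beaufort 7 (near gale, 13.9–17.1 m/s).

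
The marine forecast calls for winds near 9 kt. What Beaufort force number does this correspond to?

9 kt lies in the Beaufort 3 band (gentle breeze, 7–10 kt).

Beaufort force 3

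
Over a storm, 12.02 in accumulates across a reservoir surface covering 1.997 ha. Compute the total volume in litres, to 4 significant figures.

6097000 litres

Depth: 12.02 in × 25.4 = 305.308 mm.
Area: 1.997 ha = 19970 m².
1 mm over 1 m² is 1 L, so volume = 305.308 × 19970 = 6097000.8 L ≈ 6097000 L.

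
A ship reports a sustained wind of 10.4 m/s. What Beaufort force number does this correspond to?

10.4 m/s lies in the Beaufort 5 band (fresh breeze, 8.0–10.7 m/s).

Beaufort force 5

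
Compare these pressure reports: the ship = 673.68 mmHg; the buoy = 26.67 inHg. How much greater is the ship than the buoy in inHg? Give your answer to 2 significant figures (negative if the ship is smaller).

the ship: 673.68 mmHg = 26.5228 inHg.
Difference: 26.5228 − 26.6700 = -0.15 inHg.

-0.15 inHg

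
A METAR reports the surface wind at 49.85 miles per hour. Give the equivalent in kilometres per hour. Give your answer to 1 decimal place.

1 mph = 1.60934 km/h, so 49.85 × 1.60934 = 80.2 km/h.

80.2 km/h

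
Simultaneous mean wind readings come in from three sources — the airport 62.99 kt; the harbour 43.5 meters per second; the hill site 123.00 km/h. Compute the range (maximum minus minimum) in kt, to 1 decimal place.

21.6 kt

the harbour: 43.5 m/s = 84.557 kt.
the hill site: 123.00 km/h = 66.415 kt.
Spread: 84.557 − 62.990 = 21.6 kt.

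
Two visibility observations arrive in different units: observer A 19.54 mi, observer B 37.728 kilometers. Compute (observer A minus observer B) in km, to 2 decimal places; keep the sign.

-6.28 km

observer A: 19.54 SM = 31.4466 km.
Difference: 31.4466 − 37.7280 = -6.28 km.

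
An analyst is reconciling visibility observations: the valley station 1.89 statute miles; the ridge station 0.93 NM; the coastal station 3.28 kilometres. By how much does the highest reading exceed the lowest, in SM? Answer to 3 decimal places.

0.968 SM

the ridge station: 0.93 nmi = 1.07022 SM.
the coastal station: 3.28 km = 2.03810 SM.
Spread: 2.03810 − 1.07022 = 0.968 SM.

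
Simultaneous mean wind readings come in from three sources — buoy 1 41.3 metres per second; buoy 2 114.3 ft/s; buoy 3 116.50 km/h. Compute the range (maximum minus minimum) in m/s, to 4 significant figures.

8.939 m/s

buoy 2: 114.3 ft/s = 34.83864 m/s.
buoy 3: 116.50 km/h = 32.36111 m/s.
Spread: 41.30000 − 32.36111 = 8.939 m/s.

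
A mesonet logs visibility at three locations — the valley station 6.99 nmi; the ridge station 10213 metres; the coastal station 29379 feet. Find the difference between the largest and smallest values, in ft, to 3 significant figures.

the valley station: 6.99 nmi = 42472.05 ft.
the ridge station: 10213 m = 33507.22 ft.
Spread: 42472.05 − 29379.00 = 13100 ft.

13100 ft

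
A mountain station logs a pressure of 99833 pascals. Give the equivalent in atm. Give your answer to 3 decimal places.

0.985 atm

1 Pa = 9.86923e-06 atm, so 99833 × 9.86923e-06 = 0.985 atm.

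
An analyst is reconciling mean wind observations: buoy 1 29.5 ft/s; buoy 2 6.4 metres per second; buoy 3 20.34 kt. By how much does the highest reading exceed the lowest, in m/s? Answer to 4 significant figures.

4.064 m/s

buoy 1: 29.5 ft/s = 8.99160 m/s.
buoy 3: 20.34 kt = 10.46380 m/s.
Spread: 10.46380 − 6.40000 = 4.064 m/s.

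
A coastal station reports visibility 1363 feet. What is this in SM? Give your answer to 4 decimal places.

0.2581 SM

1 ft = 0.000189394 SM, so 1363 × 0.000189394 = 0.2581 SM.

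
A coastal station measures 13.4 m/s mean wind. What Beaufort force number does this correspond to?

Beaufort force 6

13.4 m/s lies in the Beaufort 6 band (strong breeze, 10.8–13.8 m/s).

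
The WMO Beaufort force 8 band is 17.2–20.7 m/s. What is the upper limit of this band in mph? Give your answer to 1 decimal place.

17.2–20.7 m/s × 2.237 = 38.5–46.3 mph.

46.3 mph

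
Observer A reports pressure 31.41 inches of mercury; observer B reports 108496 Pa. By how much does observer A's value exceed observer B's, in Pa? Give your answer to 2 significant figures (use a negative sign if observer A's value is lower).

-2100 Pa

observer A: 31.41 inHg = 106366.48 Pa.
Difference: 106366.48 − 108496.00 = -2100 Pa.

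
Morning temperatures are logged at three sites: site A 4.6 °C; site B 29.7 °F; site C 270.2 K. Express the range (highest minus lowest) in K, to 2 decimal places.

7.55 K

site B: 29.7 °F = -1.278 °C.
site C: 270.2 K = -2.950 °C.
Spread: 4.600 − (-2.950) = 7.550 °C.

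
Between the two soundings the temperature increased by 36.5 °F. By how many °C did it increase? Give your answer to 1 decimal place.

20.3 °C

A change of 1 °C equals a change of 1.8 °F: Δ°C = 36.5 × 0.5556 = 20.3 °C.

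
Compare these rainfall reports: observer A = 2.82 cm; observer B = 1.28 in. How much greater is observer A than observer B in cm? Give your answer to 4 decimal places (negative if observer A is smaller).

observer B: 1.28 in = 3.251200 cm.
Difference: 2.820000 − 3.251200 = -0.4312 cm.

-0.4312 cm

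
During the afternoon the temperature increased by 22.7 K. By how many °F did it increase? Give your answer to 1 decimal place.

A change of 1 °C equals a change of 1.8 °F: Δ°F = 22.7 × 1.8 = 40.9 °F.

40.9 °F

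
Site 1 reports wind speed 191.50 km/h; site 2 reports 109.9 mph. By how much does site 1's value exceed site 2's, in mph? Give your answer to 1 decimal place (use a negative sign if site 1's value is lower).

9.1 mph

site 1: 191.50 km/h = 118.993 mph.
Difference: 118.993 − 109.900 = 9.1 mph.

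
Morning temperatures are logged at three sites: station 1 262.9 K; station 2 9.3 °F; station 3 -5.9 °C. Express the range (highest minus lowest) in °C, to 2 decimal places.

6.71 °C

station 1: 262.9 K = -10.250 °C.
station 2: 9.3 °F = -12.611 °C.
Spread: (-5.900) − (-12.611) = 6.711 °C.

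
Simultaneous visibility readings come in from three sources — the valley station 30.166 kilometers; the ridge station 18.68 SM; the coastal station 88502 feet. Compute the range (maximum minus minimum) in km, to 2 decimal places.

3.19 km

the ridge station: 18.68 SM = 30.0625 km.
the coastal station: 88502 ft = 26.9754 km.
Spread: 30.1660 − 26.9754 = 3.19 km.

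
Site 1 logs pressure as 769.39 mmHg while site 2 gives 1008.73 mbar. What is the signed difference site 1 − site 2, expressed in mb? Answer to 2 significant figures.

17 mb

site 1: 769.39 mmHg = 1025.77 mb.
Difference: 1025.77 − 1008.73 = 17 mb.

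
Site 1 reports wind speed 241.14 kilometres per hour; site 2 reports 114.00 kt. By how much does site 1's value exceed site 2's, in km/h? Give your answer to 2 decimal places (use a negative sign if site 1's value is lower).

30.01 km/h

site 2: 114.00 kt = 211.1280 km/h.
Difference: 241.1400 − 211.1280 = 30.01 km/h.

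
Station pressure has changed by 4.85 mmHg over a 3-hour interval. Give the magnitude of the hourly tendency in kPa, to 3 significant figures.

4.85 mmHg / 3 h × 0.133322 kPa/mmHg = 0.216 kPa/h.

0.216 kPa per hour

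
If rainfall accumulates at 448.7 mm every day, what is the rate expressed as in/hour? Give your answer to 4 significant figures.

0.7361 in/hour

448.7 mm/day × 0.0393701 in/mm × 0.0416667 day/hour = 0.7361 in/hour.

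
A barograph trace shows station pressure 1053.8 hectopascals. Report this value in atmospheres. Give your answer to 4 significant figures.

1 hPa = 0.000986923 atm, so 1053.8 × 0.000986923 = 1.040 atm.

1.040 atm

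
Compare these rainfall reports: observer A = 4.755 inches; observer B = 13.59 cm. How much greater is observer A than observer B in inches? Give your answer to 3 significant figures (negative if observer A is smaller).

observer B: 13.59 cm = 5.35039 in.
Difference: 4.75500 − 5.35039 = -0.595 in.

-0.595 in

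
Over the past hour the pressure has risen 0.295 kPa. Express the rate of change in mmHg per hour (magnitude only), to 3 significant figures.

0.295 kPa / 1 h × 7.50062 mmHg/kPa = 2.21 mmHg/h.

2.21 mmHg per hour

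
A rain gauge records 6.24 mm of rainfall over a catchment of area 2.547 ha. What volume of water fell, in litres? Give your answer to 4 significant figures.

158900 litres

Area: 2.547 ha = 25470 m².
1 mm over 1 m² is 1 L, so volume = 6.24 × 25470 = 158932.8 L ≈ 158900 L.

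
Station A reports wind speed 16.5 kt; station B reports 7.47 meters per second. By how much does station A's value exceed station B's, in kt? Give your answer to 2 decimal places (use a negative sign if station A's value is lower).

station B: 7.47 m/s = 14.5205 kt.
Difference: 16.5000 − 14.5205 = 1.98 kt.

1.98 kt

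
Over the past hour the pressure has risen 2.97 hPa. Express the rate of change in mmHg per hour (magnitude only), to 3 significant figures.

2.23 mmHg per hour

2.97 hPa / 1 h × 0.750062 mmHg/hPa = 2.23 mmHg/h.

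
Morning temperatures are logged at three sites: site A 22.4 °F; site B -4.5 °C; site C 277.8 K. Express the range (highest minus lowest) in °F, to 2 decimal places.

17.97 °F

site A: 22.4 °F = -5.333 °C.
site C: 277.8 K = 4.650 °C.
Spread: 4.650 − (-5.333) = 9.983 °C = 17.97 °F.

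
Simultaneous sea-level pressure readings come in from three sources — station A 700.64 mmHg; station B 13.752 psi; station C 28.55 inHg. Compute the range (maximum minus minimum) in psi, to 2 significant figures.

station A: 700.64 mmHg = 13.5481 psi.
station C: 28.55 inHg = 14.0225 psi.
Spread: 14.0225 − 13.5481 = 0.47 psi.

0.47 psi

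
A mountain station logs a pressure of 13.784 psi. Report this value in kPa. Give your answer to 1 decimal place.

95.0 kPa

1 psi = 6.89476 kPa, so 13.784 × 6.89476 = 95.0 kPa.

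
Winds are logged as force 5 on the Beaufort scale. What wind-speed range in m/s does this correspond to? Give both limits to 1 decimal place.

Beaufort 5 (fresh breeze) spans 8.0–10.7 m/s.

8.0 to 10.7 m/s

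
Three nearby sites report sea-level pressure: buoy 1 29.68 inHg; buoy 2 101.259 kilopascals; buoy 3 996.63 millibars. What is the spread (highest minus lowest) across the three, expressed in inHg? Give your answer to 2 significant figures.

0.47 inHg

buoy 2: 101.259 kPa = 29.9018 inHg.
buoy 3: 996.63 mb = 29.4305 inHg.
Spread: 29.9018 − 29.4305 = 0.47 inHg.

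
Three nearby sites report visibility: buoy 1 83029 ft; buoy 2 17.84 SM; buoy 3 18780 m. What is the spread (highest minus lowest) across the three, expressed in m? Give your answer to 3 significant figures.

buoy 1: 83029 ft = 25307.24 m.
buoy 2: 17.84 SM = 28710.70 m.
Spread: 28710.70 − 18780.00 = 9930 m.

9930 m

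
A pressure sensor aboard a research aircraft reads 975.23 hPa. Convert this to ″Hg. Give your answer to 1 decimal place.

1 hPa = 0.02953 inHg, so 975.23 × 0.02953 = 28.8 inHg.

28.8 inHg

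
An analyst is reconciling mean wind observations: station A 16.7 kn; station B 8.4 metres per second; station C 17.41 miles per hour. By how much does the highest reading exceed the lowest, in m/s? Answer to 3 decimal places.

0.808 m/s

station A: 16.7 kt = 8.59122 m/s.
station C: 17.41 mph = 7.78297 m/s.
Spread: 8.59122 − 7.78297 = 0.808 m/s.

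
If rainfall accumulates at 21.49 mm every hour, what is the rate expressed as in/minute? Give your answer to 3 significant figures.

21.49 mm/hour × 0.0393701 in/mm × 0.0166667 hour/minute = 0.0141 in/minute.

0.0141 in/minute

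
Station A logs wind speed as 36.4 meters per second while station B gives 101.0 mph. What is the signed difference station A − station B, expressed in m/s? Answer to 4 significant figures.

-8.751 m/s

station B: 101.0 mph = 45.15104 m/s.
Difference: 36.40000 − 45.15104 = -8.751 m/s.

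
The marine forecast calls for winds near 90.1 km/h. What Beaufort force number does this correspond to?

Beaufort force 10

90.1 km/h = 25.0 m/s, which is Beaufort 10 (storm, 24.5–28.4 m/s).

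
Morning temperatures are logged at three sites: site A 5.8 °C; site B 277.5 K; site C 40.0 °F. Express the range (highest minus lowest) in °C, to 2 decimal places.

1.45 °C

site B: 277.5 K = 4.350 °C.
site C: 40.0 °F = 4.444 °C.
Spread: 5.800 − 4.350 = 1.450 °C.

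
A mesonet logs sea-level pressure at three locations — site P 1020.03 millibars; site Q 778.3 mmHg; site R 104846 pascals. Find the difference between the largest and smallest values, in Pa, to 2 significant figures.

2800 Pa

site P: 1020.03 mb = 102003.00 Pa.
site Q: 778.3 mmHg = 103764.81 Pa.
Spread: 104846.00 − 102003.00 = 2800 Pa.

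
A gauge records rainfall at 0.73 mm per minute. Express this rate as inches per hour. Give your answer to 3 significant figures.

1.72 in/hour

0.73 mm/minute × 0.0393701 in/mm × 60 minute/hour = 1.72 in/hour.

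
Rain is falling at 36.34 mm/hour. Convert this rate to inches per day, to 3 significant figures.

34.3 in/day

36.34 mm/hour × 0.0393701 in/mm × 24 hour/day = 34.3 in/day.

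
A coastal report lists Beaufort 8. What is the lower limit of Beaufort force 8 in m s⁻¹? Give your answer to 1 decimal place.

Beaufort 8 (gale) spans 17.2–20.7 m/s.

17.2 m/s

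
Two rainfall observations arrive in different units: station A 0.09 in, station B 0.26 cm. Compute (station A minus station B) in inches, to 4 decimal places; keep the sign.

-0.0124 in

station B: 0.26 cm = 0.102362 in.
Difference: 0.090000 − 0.102362 = -0.0124 in.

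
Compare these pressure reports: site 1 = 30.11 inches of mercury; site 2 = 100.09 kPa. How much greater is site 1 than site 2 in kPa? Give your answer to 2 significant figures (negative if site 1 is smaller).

1.9 kPa

site 1: 30.11 inHg = 101.964 kPa.
Difference: 101.964 − 100.090 = 1.9 kPa.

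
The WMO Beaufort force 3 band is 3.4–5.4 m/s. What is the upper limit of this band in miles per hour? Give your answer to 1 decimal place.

3.4–5.4 m/s × 2.237 = 7.6–12.1 mph.

12.1 mph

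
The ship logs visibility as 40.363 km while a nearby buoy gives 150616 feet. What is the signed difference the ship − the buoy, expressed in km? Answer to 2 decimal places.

the buoy: 150616 ft = 45.9078 km.
Difference: 40.3630 − 45.9078 = -5.54 km.

-5.54 km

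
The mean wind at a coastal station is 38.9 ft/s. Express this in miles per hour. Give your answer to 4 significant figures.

1 ft/s = 0.681818 mph, so 38.9 × 0.681818 = 26.52 mph.

26.52 mph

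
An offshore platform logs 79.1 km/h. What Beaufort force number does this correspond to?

79.1 km/h = 22.0 m/s, which is Beaufort 9 (strong gale, 20.8–24.4 m/s).

Beaufort force 9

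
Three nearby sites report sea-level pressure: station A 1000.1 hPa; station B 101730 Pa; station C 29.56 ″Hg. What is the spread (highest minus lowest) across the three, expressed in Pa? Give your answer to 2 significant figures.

1700 Pa

station A: 1000.1 hPa = 100010.00 Pa.
station C: 29.56 inHg = 100101.66 Pa.
Spread: 101730.00 − 100010.00 = 1700 Pa.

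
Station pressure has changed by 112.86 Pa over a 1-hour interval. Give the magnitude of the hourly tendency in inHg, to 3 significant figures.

112.86 Pa / 1 h × 0.0002953 inHg/Pa = 0.0333 inHg/h.

0.0333 inHg per hour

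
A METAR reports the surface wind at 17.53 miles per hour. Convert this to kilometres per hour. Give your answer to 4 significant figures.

28.21 km/h

1 mph = 1.60934 km/h, so 17.53 × 1.60934 = 28.21 km/h.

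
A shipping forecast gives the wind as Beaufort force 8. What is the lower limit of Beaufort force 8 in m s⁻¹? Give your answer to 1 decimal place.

17.2 m/s

Beaufort 8 (gale) spans 17.2–20.7 m/s.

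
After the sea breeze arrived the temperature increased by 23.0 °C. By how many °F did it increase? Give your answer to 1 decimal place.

For a temperature change the 32° offset cancels: Δ°F = 23.0 × 1.8 = 41.4 °F.

41.4 °F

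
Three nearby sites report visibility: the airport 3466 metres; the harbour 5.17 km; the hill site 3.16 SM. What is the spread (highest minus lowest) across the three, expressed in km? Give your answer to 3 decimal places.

the airport: 3466 m = 3.46600 km.
the hill site: 3.16 SM = 5.08553 km.
Spread: 5.17000 − 3.46600 = 1.704 km.

1.704 km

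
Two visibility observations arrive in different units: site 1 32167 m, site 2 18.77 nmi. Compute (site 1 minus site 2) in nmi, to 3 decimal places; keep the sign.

site 1: 32167 m = 17.36879 nmi.
Difference: 17.36879 − 18.77000 = -1.401 nmi.

-1.401 nmi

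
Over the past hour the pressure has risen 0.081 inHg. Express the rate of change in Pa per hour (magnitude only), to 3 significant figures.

0.081 inHg / 1 h × 3386.39 Pa/inHg = 274 Pa/h.

274 Pa per hour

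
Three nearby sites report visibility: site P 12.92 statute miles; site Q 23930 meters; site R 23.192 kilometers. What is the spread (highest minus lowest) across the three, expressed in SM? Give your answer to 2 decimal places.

site Q: 23930 m = 14.8694 SM.
site R: 23.192 km = 14.4108 SM.
Spread: 14.8694 − 12.9200 = 1.95 SM.

1.95 SM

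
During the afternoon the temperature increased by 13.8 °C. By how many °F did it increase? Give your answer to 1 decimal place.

Converting a difference, only the 9/5 scale factor applies: Δ°F = 13.8 × 1.8 = 24.8 °F.

24.8 °F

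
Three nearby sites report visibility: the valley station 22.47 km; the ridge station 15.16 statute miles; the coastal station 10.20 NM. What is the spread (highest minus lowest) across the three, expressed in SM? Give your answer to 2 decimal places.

the valley station: 22.47 km = 13.9622 SM.
the coastal station: 10.20 nmi = 11.7380 SM.
Spread: 15.1600 − 11.7380 = 3.42 SM.

3.42 SM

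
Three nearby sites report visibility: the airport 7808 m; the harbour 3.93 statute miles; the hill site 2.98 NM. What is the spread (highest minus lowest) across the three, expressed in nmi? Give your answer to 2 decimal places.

1.24 nmi

the airport: 7808 m = 4.2160 nmi.
the harbour: 3.93 SM = 3.4151 nmi.
Spread: 4.2160 − 2.9800 = 1.24 nmi.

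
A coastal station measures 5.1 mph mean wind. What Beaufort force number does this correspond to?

5.1 mph = 2.3 m/s, which is Beaufort 2 (light breeze, 1.6–3.3 m/s).

Beaufort force 2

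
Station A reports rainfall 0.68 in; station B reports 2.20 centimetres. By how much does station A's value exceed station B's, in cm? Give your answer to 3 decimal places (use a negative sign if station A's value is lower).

station A: 0.68 in = 1.72720 cm.
Difference: 1.72720 − 2.20000 = -0.473 cm.

-0.473 cm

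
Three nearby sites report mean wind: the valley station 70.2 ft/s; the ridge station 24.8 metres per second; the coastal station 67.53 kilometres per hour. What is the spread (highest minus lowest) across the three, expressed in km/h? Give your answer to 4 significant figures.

21.75 km/h

the valley station: 70.2 ft/s = 77.0291 km/h.
the ridge station: 24.8 m/s = 89.2800 km/h.
Spread: 89.2800 − 67.5300 = 21.75 km/h.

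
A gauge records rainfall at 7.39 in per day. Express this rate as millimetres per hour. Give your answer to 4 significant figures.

7.39 in/day × 25.4 mm/in × 0.0416667 day/hour = 7.821 mm/hour.

7.821 mm/hour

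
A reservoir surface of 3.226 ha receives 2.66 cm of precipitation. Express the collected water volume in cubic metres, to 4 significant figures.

Depth: 2.66 cm × 10 = 26.6 mm.
Area: 3.226 ha = 32260 m².
1 mm over 1 m² is 1 L, so volume = 26.6 × 32260 = 858116 L = 858.1 m³.

858.1 cubic metres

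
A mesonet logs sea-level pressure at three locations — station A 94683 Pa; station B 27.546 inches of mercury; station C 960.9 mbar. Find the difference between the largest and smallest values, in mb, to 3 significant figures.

28.1 mb

station A: 94683 Pa = 946.830 mb.
station B: 27.546 inHg = 932.815 mb.
Spread: 960.900 − 932.815 = 28.1 mb.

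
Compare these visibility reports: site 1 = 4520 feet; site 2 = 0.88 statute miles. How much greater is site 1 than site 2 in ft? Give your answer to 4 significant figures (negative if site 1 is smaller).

site 2: 0.88 SM = 4646.400 ft.
Difference: 4520.000 − 4646.400 = -126.4 ft.

-126.4 ft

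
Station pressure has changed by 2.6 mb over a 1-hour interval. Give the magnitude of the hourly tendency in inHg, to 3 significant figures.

2.6 mb / 1 h × 0.02953 inHg/mb = 0.0768 inHg/h.

0.0768 inHg per hour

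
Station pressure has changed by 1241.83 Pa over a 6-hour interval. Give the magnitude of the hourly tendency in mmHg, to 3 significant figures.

1241.83 Pa / 6 h × 0.00750062 mmHg/Pa = 1.55 mmHg/h.

1.55 mmHg per hour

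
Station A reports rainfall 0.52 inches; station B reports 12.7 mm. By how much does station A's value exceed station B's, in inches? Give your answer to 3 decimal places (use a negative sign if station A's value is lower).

0.020 in

station B: 12.7 mm = 0.50000 in.
Difference: 0.52000 − 0.50000 = 0.020 in.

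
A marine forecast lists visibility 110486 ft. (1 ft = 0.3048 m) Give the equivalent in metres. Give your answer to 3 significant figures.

33700 m

1 ft = 0.3048 m, so 110486 × 0.3048 = 33700 m.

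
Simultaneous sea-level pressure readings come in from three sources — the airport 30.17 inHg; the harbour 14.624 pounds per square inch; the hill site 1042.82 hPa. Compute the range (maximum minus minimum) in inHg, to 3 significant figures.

the harbour: 14.624 psi = 29.7748 inHg.
the hill site: 1042.82 hPa = 30.7945 inHg.
Spread: 30.7945 − 29.7748 = 1.02 inHg.

1.02 inHg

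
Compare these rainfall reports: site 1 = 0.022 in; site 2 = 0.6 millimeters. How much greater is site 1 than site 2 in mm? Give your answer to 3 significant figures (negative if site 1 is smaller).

-0.0412 mm

site 1: 0.022 in = 0.558800 mm.
Difference: 0.558800 − 0.600000 = -0.0412 mm.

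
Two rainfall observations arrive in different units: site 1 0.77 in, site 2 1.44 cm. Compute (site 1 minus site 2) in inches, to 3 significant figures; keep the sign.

0.203 in

site 2: 1.44 cm = 0.56693 in.
Difference: 0.77000 − 0.56693 = 0.203 in.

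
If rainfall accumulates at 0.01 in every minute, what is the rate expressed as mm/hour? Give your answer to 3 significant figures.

0.01 in/minute × 25.4 mm/in × 60 minute/hour = 15.2 mm/hour.

15.2 mm/hour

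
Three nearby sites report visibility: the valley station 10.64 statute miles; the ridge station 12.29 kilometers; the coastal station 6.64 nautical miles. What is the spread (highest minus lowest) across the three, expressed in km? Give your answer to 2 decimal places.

4.83 km

the valley station: 10.64 SM = 17.1234 km.
the coastal station: 6.64 nmi = 12.2973 km.
Spread: 17.1234 − 12.2900 = 4.83 km.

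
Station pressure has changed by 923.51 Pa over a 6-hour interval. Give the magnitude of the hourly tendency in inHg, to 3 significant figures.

923.51 Pa / 6 h × 0.0002953 inHg/Pa = 0.0455 inHg/h.

0.0455 inHg per hour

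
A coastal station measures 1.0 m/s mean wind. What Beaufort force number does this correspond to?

1.0 m/s lies in the Beaufort 1 band (light air, 0.3–1.5 m/s).

Beaufort force 1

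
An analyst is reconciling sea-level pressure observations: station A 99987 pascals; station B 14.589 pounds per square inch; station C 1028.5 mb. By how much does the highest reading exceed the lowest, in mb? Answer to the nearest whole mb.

station A: 99987 Pa = 999.87 mb.
station B: 14.589 psi = 1005.88 mb.
Spread: 1028.50 − 999.87 = 29 mb.

29 mb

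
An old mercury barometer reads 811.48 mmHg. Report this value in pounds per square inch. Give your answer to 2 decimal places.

1 mmHg = 0.0193368 psi, so 811.48 × 0.0193368 = 15.69 psi.

15.69 psi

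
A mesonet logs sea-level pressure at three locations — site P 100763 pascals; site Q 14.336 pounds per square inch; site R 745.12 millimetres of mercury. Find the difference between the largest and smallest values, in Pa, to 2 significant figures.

site Q: 14.336 psi = 98843.24 Pa.
site R: 745.12 mmHg = 99341.18 Pa.
Spread: 100763.00 − 98843.24 = 1900 Pa.

1900 Pa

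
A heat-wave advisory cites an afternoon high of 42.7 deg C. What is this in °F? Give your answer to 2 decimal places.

108.86 °F

°F = °C × 9/5 + 32 = 42.7 × 1.8 + 32 = 108.86 °F.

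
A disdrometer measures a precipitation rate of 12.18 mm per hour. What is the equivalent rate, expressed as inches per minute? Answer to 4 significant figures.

0.007992 in/minute

12.18 mm/hour × 0.0393701 in/mm × 0.0166667 hour/minute = 0.007992 in/minute.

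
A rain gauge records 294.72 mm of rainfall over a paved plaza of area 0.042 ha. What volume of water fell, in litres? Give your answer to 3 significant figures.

Area: 0.042 ha = 420 m².
1 mm over 1 m² is 1 L, so volume = 294.72 × 420 = 123782.4 L ≈ 124000 L.

124000 litres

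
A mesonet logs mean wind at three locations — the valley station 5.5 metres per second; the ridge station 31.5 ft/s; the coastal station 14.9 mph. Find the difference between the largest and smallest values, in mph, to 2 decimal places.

the valley station: 5.5 m/s = 12.3031 mph.
the ridge station: 31.5 ft/s = 21.4773 mph.
Spread: 21.4773 − 12.3031 = 9.17 mph.

9.17 mph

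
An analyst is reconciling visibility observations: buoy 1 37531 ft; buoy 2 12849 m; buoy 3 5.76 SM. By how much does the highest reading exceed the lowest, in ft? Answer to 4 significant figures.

11740 ft

buoy 2: 12849 m = 42155.51 ft.
buoy 3: 5.76 SM = 30412.80 ft.
Spread: 42155.51 − 30412.80 = 11740 ft.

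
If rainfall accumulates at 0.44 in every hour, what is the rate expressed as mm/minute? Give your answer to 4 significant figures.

0.44 in/hour × 25.4 mm/in × 0.0166667 hour/minute = 0.1863 mm/minute.

0.1863 mm/minute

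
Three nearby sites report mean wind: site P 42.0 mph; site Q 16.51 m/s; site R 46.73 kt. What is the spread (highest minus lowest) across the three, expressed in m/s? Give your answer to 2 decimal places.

site P: 42.0 mph = 18.7757 m/s.
site R: 46.73 kt = 24.0400 m/s.
Spread: 24.0400 − 16.5100 = 7.53 m/s.

7.53 m/s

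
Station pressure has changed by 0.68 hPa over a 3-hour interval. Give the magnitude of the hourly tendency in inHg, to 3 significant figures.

0.00669 inHg per hour

0.68 hPa / 3 h × 0.02953 inHg/hPa = 0.00669 inHg/h.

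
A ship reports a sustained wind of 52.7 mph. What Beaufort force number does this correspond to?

52.7 mph = 23.6 m/s, which is Beaufort 9 (strong gale, 20.8–24.4 m/s).

Beaufort force 9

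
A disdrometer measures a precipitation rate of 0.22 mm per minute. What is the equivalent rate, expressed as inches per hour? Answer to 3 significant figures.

0.520 in/hour

0.22 mm/minute × 0.0393701 in/mm × 60 minute/hour = 0.520 in/hour.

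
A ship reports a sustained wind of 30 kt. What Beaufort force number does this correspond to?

30 kt lies in the Beaufort 7 band (near gale, 28–33 kt).

Beaufort force 7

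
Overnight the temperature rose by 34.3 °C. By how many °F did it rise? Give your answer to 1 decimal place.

A change of 1 °C equals a change of 1.8 °F: Δ°F = 34.3 × 1.8 = 61.7 °F.

61.7 °F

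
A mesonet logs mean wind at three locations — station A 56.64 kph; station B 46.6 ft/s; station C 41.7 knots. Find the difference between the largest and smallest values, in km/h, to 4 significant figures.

station B: 46.6 ft/s = 51.1332 km/h.
station C: 41.7 kt = 77.2284 km/h.
Spread: 77.2284 − 51.1332 = 26.10 km/h.

26.10 km/h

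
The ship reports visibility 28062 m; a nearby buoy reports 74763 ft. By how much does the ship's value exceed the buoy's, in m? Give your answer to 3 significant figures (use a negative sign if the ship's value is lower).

the buoy: 74763 ft = 22787.76 m.
Difference: 28062.00 − 22787.76 = 5270 m.

5270 m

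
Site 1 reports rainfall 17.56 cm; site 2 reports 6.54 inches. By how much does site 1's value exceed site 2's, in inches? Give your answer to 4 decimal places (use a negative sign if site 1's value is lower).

0.3734 in

site 1: 17.56 cm = 6.913386 in.
Difference: 6.913386 − 6.540000 = 0.3734 in.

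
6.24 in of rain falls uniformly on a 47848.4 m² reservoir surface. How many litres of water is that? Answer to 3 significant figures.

Depth: 6.24 in × 25.4 = 158.496 mm.
1 mm over 1 m² is 1 L, so volume = 158.496 × 47848.4 = 7583780 L ≈ 7580000 L.

7580000 litres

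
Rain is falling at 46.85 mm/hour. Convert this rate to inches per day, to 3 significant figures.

44.3 in/day

46.85 mm/hour × 0.0393701 in/mm × 24 hour/day = 44.3 in/day.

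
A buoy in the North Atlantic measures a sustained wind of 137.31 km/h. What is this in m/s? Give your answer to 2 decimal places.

38.14 m/s

1 km/h = 0.277778 m/s, so 137.31 × 0.277778 = 38.14 m/s.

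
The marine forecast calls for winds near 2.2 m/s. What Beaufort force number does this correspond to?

2.2 m/s lies in the Beaufort 2 band (light breeze, 1.6–3.3 m/s).

Beaufort force 2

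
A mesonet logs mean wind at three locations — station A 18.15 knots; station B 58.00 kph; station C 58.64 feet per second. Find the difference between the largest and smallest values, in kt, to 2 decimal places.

station B: 58.00 km/h = 31.3175 kt.
station C: 58.64 ft/s = 34.7433 kt.
Spread: 34.7433 − 18.1500 = 16.59 kt.

16.59 kt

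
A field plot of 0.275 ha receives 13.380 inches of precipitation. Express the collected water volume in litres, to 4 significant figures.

934600 litres

Depth: 13.380 in × 25.4 = 339.852 mm.
Area: 0.275 ha = 2750 m².
1 mm over 1 m² is 1 L, so volume = 339.852 × 2750 = 934593 L ≈ 934600 L.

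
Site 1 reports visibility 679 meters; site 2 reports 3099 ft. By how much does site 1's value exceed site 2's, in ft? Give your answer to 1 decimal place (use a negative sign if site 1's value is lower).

site 1: 679 m = 2227.690 ft.
Difference: 2227.690 − 3099.000 = -871.3 ft.

-871.3 ft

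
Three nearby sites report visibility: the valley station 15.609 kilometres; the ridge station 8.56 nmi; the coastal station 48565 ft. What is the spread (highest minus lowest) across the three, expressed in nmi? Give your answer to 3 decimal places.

0.567 nmi

the valley station: 15.609 km = 8.42819 nmi.
the coastal station: 48565 ft = 7.99277 nmi.
Spread: 8.56000 − 7.99277 = 0.567 nmi.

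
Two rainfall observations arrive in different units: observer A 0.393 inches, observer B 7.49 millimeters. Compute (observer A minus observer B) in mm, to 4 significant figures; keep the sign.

observer A: 0.393 in = 9.98220 mm.
Difference: 9.98220 − 7.49000 = 2.492 mm.

2.492 mm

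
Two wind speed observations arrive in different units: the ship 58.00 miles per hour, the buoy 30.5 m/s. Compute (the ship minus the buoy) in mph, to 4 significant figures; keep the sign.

the buoy: 30.5 m/s = 68.2266 mph.
Difference: 58.0000 − 68.2266 = -10.23 mph.

-10.23 mph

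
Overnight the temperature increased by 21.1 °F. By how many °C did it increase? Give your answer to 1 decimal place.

11.7 °C

A change of 1 °C equals a change of 1.8 °F: Δ°C = 21.1 × 0.5556 = 11.7 °C.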